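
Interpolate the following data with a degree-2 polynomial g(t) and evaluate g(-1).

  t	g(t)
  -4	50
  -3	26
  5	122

2

Evaluate each Lagrange basis at t = -1:
L_0(-1) = (2)·(-6)/[(-1)·(-9)] = -4/3
L_1(-1) = (3)·(-6)/[(1)·(-8)] = 9/4
L_2(-1) = (3)·(2)/[(9)·(8)] = 1/12
Sum: 50·(-4/3) + 26·(9/4) + 122·(1/12) = 2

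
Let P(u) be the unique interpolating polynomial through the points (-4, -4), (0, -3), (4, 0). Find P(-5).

-63/16

Evaluate each Lagrange basis at u = -5:
L_0(-5) = (-5)·(-9)/[(-4)·(-8)] = 45/32
L_1(-5) = (-1)·(-9)/[(4)·(-4)] = -9/16
L_2(-5) = (-1)·(-5)/[(8)·(4)] = 5/32
Sum: (-4)·(45/32) + (-3)·(-9/16) + 0 = -63/16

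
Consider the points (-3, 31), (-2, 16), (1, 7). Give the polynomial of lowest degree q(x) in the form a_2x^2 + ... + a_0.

q(x) = 3x^2 + 4

Newton's divided differences:
q[-3,-2] = (16 - 31) / (-2 - (-3)) = -15
q[-2,1] = (7 - 16) / (1 - (-2)) = -3
q[-3,-2,1] = (-3 - (-15)) / (1 - (-3)) = 3
q(x) = 31 + (-15)·(x + 3) + 3·(x + 3)(x + 2)
Expanding: q(x) = 3x^2 + 4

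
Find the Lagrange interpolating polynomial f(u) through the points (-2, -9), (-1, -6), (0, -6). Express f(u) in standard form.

f(u) = -(3/2)u^2 - (3/2)u - 6

Build the Lagrange basis polynomials:
L_0(u) = (u + 1)u / [2] = (1/2)u^2 + (1/2)u
L_1(u) = (u + 2)u / [-1] = -u^2 - 2u
L_2(u) = (u + 2)(u + 1) / [2] = (1/2)u^2 + (3/2)u + 1
f(u) = (-9)·L_0 + (-6)·L_1 + (-6)·L_2
  (-9)·L_0(u) = -(9/2)u^2 - (9/2)u
  (-6)·L_1(u) = 6u^2 + 12u
  (-6)·L_2(u) = -3u^2 - 9u - 6
Adding term by term: -(3/2)u^2 - (3/2)u - 6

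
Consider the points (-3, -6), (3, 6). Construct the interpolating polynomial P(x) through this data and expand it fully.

Build the Lagrange basis polynomials:
L_0(x) = (x - 3) / [-6] = -(1/6)x + 1/2
L_1(x) = (x + 3) / [6] = (1/6)x + 1/2
P(x) = (-6)·L_0 + 6·L_1
  (-6)·L_0(x) = x - 3
  6·L_1(x) = x + 3
Adding term by term: 2x

P(x) = 2x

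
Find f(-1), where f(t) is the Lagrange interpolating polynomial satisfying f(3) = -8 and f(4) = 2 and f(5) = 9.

-78

Evaluate each Lagrange basis at t = -1:
L_0(-1) = (-5)·(-6)/[(-1)·(-2)] = 15
L_1(-1) = (-4)·(-6)/[(1)·(-1)] = -24
L_2(-1) = (-4)·(-5)/[(2)·(1)] = 10
Sum: (-8)·(15) + 2·(-24) + 9·(10) = -78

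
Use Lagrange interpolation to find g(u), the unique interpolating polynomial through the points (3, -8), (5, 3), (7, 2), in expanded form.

g(u) = -(3/2)u^2 + (35/2)u - 47

L_0(u) = (u - 5)(u - 7) / [8] = (1/8)u^2 - (3/2)u + 35/8
L_1(u) = (u - 3)(u - 7) / [-4] = -(1/4)u^2 + (5/2)u - 21/4
L_2(u) = (u - 3)(u - 5) / [8] = (1/8)u^2 - u + 15/8
g(u) = (-8)·L_0 + 3·L_1 + 2·L_2
  (-8)·L_0(u) = -u^2 + 12u - 35
  3·L_1(u) = -(3/4)u^2 + (15/2)u - 63/4
  2·L_2(u) = (1/4)u^2 - 2u + 15/4
Adding term by term: -(3/2)u^2 + (35/2)u - 47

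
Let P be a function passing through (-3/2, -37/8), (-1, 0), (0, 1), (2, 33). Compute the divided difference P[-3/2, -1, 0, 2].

P[-3/2,-1] = (0 - (-37/8)) / (-1 - (-3/2)) = 37/4
P[-1,0] = (1 - 0) / (0 - (-1)) = 1
P[0,2] = (33 - 1) / (2 - 0) = 16
P[-3/2,-1,0] = (1 - 37/4) / (0 - (-3/2)) = -11/2
P[-1,0,2] = (16 - 1) / (2 - (-1)) = 5
P[-3/2,-1,0,2] = (5 - (-11/2)) / (2 - (-3/2)) = 3

3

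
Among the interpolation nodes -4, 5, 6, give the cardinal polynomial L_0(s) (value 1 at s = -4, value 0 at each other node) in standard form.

L_0(s) = (1/90)s^2 - (11/90)s + 1/3

L_0(s) = (s - 5)(s - 6) / [(-9)·(-10)]
       = (s^2 - 11s + 30) / (90)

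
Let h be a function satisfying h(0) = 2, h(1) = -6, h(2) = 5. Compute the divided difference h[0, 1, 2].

h[0,1] = (-6 - 2) / (1 - 0) = -8
h[1,2] = (5 - (-6)) / (2 - 1) = 11
h[0,1,2] = (11 - (-8)) / (2 - 0) = 19/2

19/2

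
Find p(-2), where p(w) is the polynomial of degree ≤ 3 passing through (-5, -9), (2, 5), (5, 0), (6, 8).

Evaluate each Lagrange basis at w = -2:
L_0(-2) = (-4)·(-7)·(-8)/[(-7)·(-10)·(-11)] = 16/55
L_1(-2) = (3)·(-7)·(-8)/[(7)·(-3)·(-4)] = 2
L_2(-2) = (3)·(-4)·(-8)/[(10)·(3)·(-1)] = -16/5
L_3(-2) = (3)·(-4)·(-7)/[(11)·(4)·(1)] = 21/11
Sum: (-9)·(16/55) + 5·(2) + 0 + 8·(21/11) = 1246/55

1246/55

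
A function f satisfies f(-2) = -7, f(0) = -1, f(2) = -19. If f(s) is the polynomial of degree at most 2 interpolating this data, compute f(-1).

Evaluate each Lagrange basis at s = -1:
L_0(-1) = (-1)·(-3)/[(-2)·(-4)] = 3/8
L_1(-1) = (1)·(-3)/[(2)·(-2)] = 3/4
L_2(-1) = (1)·(-1)/[(4)·(2)] = -1/8
Sum: (-7)·(3/8) + (-1)·(3/4) + (-19)·(-1/8) = -1

-1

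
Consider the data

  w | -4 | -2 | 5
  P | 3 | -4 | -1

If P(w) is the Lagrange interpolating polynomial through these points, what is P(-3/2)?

-2623/504

L_0(-3/2) = (1/2)·(-13/2)/[(-2)·(-9)] = -13/72
L_1(-3/2) = (5/2)·(-13/2)/[(2)·(-7)] = 65/56
L_2(-3/2) = (5/2)·(1/2)/[(9)·(7)] = 5/252
Sum: 3·(-13/72) + (-4)·(65/56) + (-1)·(5/252) = -2623/504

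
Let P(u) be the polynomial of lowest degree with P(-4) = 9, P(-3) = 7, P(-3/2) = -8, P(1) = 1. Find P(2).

198/5

Evaluate each Lagrange basis at u = 2:
L_0(2) = (5)·(7/2)·(1)/[(-1)·(-5/2)·(-5)] = -7/5
L_1(2) = (6)·(7/2)·(1)/[(1)·(-3/2)·(-4)] = 7/2
L_2(2) = (6)·(5)·(1)/[(5/2)·(3/2)·(-5/2)] = -16/5
L_3(2) = (6)·(5)·(7/2)/[(5)·(4)·(5/2)] = 21/10
Sum: 9·(-7/5) + 7·(7/2) + (-8)·(-16/5) + 1·(21/10) = 198/5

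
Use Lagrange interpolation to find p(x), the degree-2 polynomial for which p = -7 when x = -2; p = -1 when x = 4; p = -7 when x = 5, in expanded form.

p(x) = -x^2 + 3x + 3

L_0(x) = (x - 4)(x - 5) / [42] = (1/42)x^2 - (3/14)x + 10/21
L_1(x) = (x + 2)(x - 5) / [-6] = -(1/6)x^2 + (1/2)x + 5/3
L_2(x) = (x + 2)(x - 4) / [7] = (1/7)x^2 - (2/7)x - 8/7
p(x) = (-7)·L_0 + (-1)·L_1 + (-7)·L_2
  (-7)·L_0(x) = -(1/6)x^2 + (3/2)x - 10/3
  (-1)·L_1(x) = (1/6)x^2 - (1/2)x - 5/3
  (-7)·L_2(x) = -x^2 + 2x + 8
Adding term by term: -x^2 + 3x + 3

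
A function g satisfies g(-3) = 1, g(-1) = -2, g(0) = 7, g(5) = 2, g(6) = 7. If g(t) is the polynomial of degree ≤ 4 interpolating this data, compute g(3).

Evaluate each Lagrange basis at t = 3:
L_0(3) = (4)·(3)·(-2)·(-3)/[(-2)·(-3)·(-8)·(-9)] = 1/6
L_1(3) = (6)·(3)·(-2)·(-3)/[(2)·(-1)·(-6)·(-7)] = -9/7
L_2(3) = (6)·(4)·(-2)·(-3)/[(3)·(1)·(-5)·(-6)] = 8/5
L_3(3) = (6)·(4)·(3)·(-3)/[(8)·(6)·(5)·(-1)] = 9/10
L_4(3) = (6)·(4)·(3)·(-2)/[(9)·(7)·(6)·(1)] = -8/21
Sum: 1·(1/6) + (-2)·(-9/7) + 7·(8/5) + 2·(9/10) + 7·(-8/21) = 183/14

183/14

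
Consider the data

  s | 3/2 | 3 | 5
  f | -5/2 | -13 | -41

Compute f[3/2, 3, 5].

f[3/2,3] = (-13 - (-5/2)) / (3 - 3/2) = -7
f[3,5] = (-41 - (-13)) / (5 - 3) = -14
f[3/2,3,5] = (-14 - (-7)) / (5 - 3/2) = -2

-2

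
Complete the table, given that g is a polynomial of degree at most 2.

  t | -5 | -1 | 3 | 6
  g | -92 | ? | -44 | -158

-4

The 3 known values determine g uniquely (degree ≤ 2).
Evaluate each Lagrange basis at t = -1:
L_0(-1) = (-4)·(-7)/[(-8)·(-11)] = 7/22
L_1(-1) = (4)·(-7)/[(8)·(-3)] = 7/6
L_2(-1) = (4)·(-4)/[(11)·(3)] = -16/33
Sum: (-92)·(7/22) + (-44)·(7/6) + (-158)·(-16/33) = -4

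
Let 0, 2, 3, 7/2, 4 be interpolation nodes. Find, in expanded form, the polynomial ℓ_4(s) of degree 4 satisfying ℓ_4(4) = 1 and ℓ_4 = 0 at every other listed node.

ℓ_4(s) = s(s - 2)(s - 3)(s - 7/2) / [(4)·(2)·(1)·(1/2)]
       = (s^4 - (17/2)s^3 + (47/2)s^2 - 21s) / (4)

ℓ_4(s) = (1/4)s^4 - (17/8)s^3 + (47/8)s^2 - (21/4)s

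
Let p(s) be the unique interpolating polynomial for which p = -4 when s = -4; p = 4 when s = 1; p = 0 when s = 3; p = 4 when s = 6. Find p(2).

316/175

Using Newton's divided-difference form:
p[-4,1] = (4 - (-4)) / (1 - (-4)) = 8/5
p[1,3] = (0 - 4) / (3 - 1) = -2
p[3,6] = (4 - 0) / (6 - 3) = 4/3
p[-4,1,3] = (-2 - 8/5) / (3 - (-4)) = -18/35
p[1,3,6] = (4/3 - (-2)) / (6 - 1) = 2/3
p[-4,1,3,6] = (2/3 - (-18/35)) / (6 - (-4)) = 62/525
p(2) = -4 + (8/5)·(6) + (-18/35)·(6)·(1) + (62/525)·(6)·(1)·(-1) = 316/175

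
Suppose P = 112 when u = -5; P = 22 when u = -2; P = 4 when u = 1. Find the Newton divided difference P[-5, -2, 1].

4

P[-5,-2] = (22 - 112) / (-2 - (-5)) = -30
P[-2,1] = (4 - 22) / (1 - (-2)) = -6
P[-5,-2,1] = (-6 - (-30)) / (1 - (-5)) = 4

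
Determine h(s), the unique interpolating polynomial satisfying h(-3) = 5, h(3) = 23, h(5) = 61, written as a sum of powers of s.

Build the Lagrange basis polynomials:
L_0(s) = (s - 3)(s - 5) / [48] = (1/48)s^2 - (1/6)s + 5/16
L_1(s) = (s + 3)(s - 5) / [-12] = -(1/12)s^2 + (1/6)s + 5/4
L_2(s) = (s + 3)(s - 3) / [16] = (1/16)s^2 - 9/16
h(s) = 5·L_0 + 23·L_1 + 61·L_2
  5·L_0(s) = (5/48)s^2 - (5/6)s + 25/16
  23·L_1(s) = -(23/12)s^2 + (23/6)s + 115/4
  61·L_2(s) = (61/16)s^2 - 549/16
Adding term by term: 2s^2 + 3s - 4

h(s) = 2s^2 + 3s - 4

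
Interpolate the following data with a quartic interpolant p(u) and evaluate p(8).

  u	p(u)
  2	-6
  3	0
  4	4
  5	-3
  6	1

285

Evaluate each Lagrange basis at u = 8:
L_0(8) = (5)·(4)·(3)·(2)/[(-1)·(-2)·(-3)·(-4)] = 5
L_1(8) = (6)·(4)·(3)·(2)/[(1)·(-1)·(-2)·(-3)] = -24
L_2(8) = (6)·(5)·(3)·(2)/[(2)·(1)·(-1)·(-2)] = 45
L_3(8) = (6)·(5)·(4)·(2)/[(3)·(2)·(1)·(-1)] = -40
L_4(8) = (6)·(5)·(4)·(3)/[(4)·(3)·(2)·(1)] = 15
Sum: (-6)·(5) + 0 + 4·(45) + (-3)·(-40) + 1·(15) = 285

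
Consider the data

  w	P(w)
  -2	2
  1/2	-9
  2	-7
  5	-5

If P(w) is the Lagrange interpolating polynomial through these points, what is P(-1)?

Evaluate each Lagrange basis at w = -1:
L_0(-1) = (-3/2)·(-3)·(-6)/[(-5/2)·(-4)·(-7)] = 27/70
L_1(-1) = (1)·(-3)·(-6)/[(5/2)·(-3/2)·(-9/2)] = 16/15
L_2(-1) = (1)·(-3/2)·(-6)/[(4)·(3/2)·(-3)] = -1/2
L_3(-1) = (1)·(-3/2)·(-3)/[(7)·(9/2)·(3)] = 1/21
Sum: 2·(27/70) + (-9)·(16/15) + (-7)·(-1/2) + (-5)·(1/21) = -167/30

-167/30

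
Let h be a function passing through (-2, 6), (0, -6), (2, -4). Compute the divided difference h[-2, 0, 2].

7/4

h[-2,0] = (-6 - 6) / (0 - (-2)) = -6
h[0,2] = (-4 - (-6)) / (2 - 0) = 1
h[-2,0,2] = (1 - (-6)) / (2 - (-2)) = 7/4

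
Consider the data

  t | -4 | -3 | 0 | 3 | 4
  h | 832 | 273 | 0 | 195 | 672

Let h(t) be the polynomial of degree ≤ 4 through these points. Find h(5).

Using Newton's divided-difference form:
h[-4,-3] = (273 - 832) / (-3 - (-4)) = -559
h[-3,0] = (0 - 273) / (0 - (-3)) = -91
h[0,3] = (195 - 0) / (3 - 0) = 65
h[3,4] = (672 - 195) / (4 - 3) = 477
h[-4,-3,0] = (-91 - (-559)) / (0 - (-4)) = 117
h[-3,0,3] = (65 - (-91)) / (3 - (-3)) = 26
h[0,3,4] = (477 - 65) / (4 - 0) = 103
h[-4,-3,0,3] = (26 - 117) / (3 - (-4)) = -13
h[-3,0,3,4] = (103 - 26) / (4 - (-3)) = 11
h[-4,-3,0,3,4] = (11 - (-13)) / (4 - (-4)) = 3
h(5) = 832 + (-559)·(9) + 117·(9)·(8) + (-13)·(9)·(8)·(5) + 3·(9)·(8)·(5)·(2) = 1705

1705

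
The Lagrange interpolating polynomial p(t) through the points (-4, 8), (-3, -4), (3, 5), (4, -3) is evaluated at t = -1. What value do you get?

Evaluate each Lagrange basis at t = -1:
L_0(-1) = (2)·(-4)·(-5)/[(-1)·(-7)·(-8)] = -5/7
L_1(-1) = (3)·(-4)·(-5)/[(1)·(-6)·(-7)] = 10/7
L_2(-1) = (3)·(2)·(-5)/[(7)·(6)·(-1)] = 5/7
L_3(-1) = (3)·(2)·(-4)/[(8)·(7)·(1)] = -3/7
Sum: 8·(-5/7) + (-4)·(10/7) + 5·(5/7) + (-3)·(-3/7) = -46/7

-46/7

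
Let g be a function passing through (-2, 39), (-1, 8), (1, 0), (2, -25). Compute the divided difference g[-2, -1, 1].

g[-2,-1] = (8 - 39) / (-1 - (-2)) = -31
g[-1,1] = (0 - 8) / (1 - (-1)) = -4
g[-2,-1,1] = (-4 - (-31)) / (1 - (-2)) = 9

9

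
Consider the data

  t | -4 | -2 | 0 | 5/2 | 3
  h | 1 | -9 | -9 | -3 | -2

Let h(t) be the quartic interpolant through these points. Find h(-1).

-647/65

L_0(-1) = (1)·(-1)·(-7/2)·(-4)/[(-2)·(-4)·(-13/2)·(-7)] = -1/26
L_1(-1) = (3)·(-1)·(-7/2)·(-4)/[(2)·(-2)·(-9/2)·(-5)] = 7/15
L_2(-1) = (3)·(1)·(-7/2)·(-4)/[(4)·(2)·(-5/2)·(-3)] = 7/10
L_3(-1) = (3)·(1)·(-1)·(-4)/[(13/2)·(9/2)·(5/2)·(-1/2)] = -64/195
L_4(-1) = (3)·(1)·(-1)·(-7/2)/[(7)·(5)·(3)·(1/2)] = 1/5
Sum: 1·(-1/26) + (-9)·(7/15) + (-9)·(7/10) + (-3)·(-64/195) + (-2)·(1/5) = -647/65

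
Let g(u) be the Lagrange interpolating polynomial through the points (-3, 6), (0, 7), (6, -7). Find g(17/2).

-1033/54

L_0(17/2) = (17/2)·(5/2)/[(-3)·(-9)] = 85/108
L_1(17/2) = (23/2)·(5/2)/[(3)·(-6)] = -115/72
L_2(17/2) = (23/2)·(17/2)/[(9)·(6)] = 391/216
Sum: 6·(85/108) + 7·(-115/72) + (-7)·(391/216) = -1033/54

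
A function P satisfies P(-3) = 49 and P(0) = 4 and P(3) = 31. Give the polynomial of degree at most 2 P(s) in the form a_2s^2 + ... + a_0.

P(s) = 4s^2 - 3s + 4

Newton's divided differences:
P[-3,0] = (4 - 49) / (0 - (-3)) = -15
P[0,3] = (31 - 4) / (3 - 0) = 9
P[-3,0,3] = (9 - (-15)) / (3 - (-3)) = 4
P(s) = 49 + (-15)·(s + 3) + 4·(s + 3)s
Expanding: P(s) = 4s^2 - 3s + 4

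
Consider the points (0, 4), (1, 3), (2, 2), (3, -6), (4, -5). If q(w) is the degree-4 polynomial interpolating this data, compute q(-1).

35

Evaluate each Lagrange basis at w = -1:
L_0(-1) = (-2)·(-3)·(-4)·(-5)/[(-1)·(-2)·(-3)·(-4)] = 5
L_1(-1) = (-1)·(-3)·(-4)·(-5)/[(1)·(-1)·(-2)·(-3)] = -10
L_2(-1) = (-1)·(-2)·(-4)·(-5)/[(2)·(1)·(-1)·(-2)] = 10
L_3(-1) = (-1)·(-2)·(-3)·(-5)/[(3)·(2)·(1)·(-1)] = -5
L_4(-1) = (-1)·(-2)·(-3)·(-4)/[(4)·(3)·(2)·(1)] = 1
Sum: 4·(5) + 3·(-10) + 2·(10) + (-6)·(-5) + (-5)·(1) = 35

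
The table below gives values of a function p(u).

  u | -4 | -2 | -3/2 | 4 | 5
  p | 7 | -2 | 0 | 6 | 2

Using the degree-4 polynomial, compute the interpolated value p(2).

Evaluate each Lagrange basis at u = 2:
L_0(2) = (4)·(7/2)·(-2)·(-3)/[(-2)·(-5/2)·(-8)·(-9)] = 7/30
L_1(2) = (6)·(7/2)·(-2)·(-3)/[(2)·(-1/2)·(-6)·(-7)] = -3
L_2(2) = (6)·(4)·(-2)·(-3)/[(5/2)·(1/2)·(-11/2)·(-13/2)] = 2304/715
L_3(2) = (6)·(4)·(7/2)·(-3)/[(8)·(6)·(11/2)·(-1)] = 21/22
L_4(2) = (6)·(4)·(7/2)·(-2)/[(9)·(7)·(13/2)·(1)] = -16/39
Sum: 7·(7/30) + (-2)·(-3) + 0 + 6·(21/22) + 2·(-16/39) = 53797/4290

53797/4290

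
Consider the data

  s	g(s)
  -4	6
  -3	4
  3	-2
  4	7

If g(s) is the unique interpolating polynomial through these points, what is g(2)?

Evaluate each Lagrange basis at s = 2:
L_0(2) = (5)·(-1)·(-2)/[(-1)·(-7)·(-8)] = -5/28
L_1(2) = (6)·(-1)·(-2)/[(1)·(-6)·(-7)] = 2/7
L_2(2) = (6)·(5)·(-2)/[(7)·(6)·(-1)] = 10/7
L_3(2) = (6)·(5)·(-1)/[(8)·(7)·(1)] = -15/28
Sum: 6·(-5/28) + 4·(2/7) + (-2)·(10/7) + 7·(-15/28) = -183/28

-183/28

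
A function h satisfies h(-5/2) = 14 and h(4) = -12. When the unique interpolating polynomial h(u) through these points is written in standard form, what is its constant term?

4

L_0(u) = (u - 4) / [-13/2] = -(2/13)u + 8/13
L_1(u) = (u + 5/2) / [13/2] = (2/13)u + 5/13
h(u) = 14·L_0 + (-12)·L_1
Only the constant term is needed; take it from each L_i and combine:
14·(8/13) + (-12)·(5/13) = 4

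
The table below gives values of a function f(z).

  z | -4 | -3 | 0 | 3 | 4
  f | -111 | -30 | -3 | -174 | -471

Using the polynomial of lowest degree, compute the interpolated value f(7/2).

L_0(7/2) = (13/2)·(7/2)·(1/2)·(-1/2)/[(-1)·(-4)·(-7)·(-8)] = -13/512
L_1(7/2) = (15/2)·(7/2)·(1/2)·(-1/2)/[(1)·(-3)·(-6)·(-7)] = 5/96
L_2(7/2) = (15/2)·(13/2)·(1/2)·(-1/2)/[(4)·(3)·(-3)·(-4)] = -65/768
L_3(7/2) = (15/2)·(13/2)·(7/2)·(-1/2)/[(7)·(6)·(3)·(-1)] = 65/96
L_4(7/2) = (15/2)·(13/2)·(7/2)·(1/2)/[(8)·(7)·(4)·(1)] = 195/512
Sum: (-111)·(-13/512) + (-30)·(5/96) + (-3)·(-65/768) + (-174)·(65/96) + (-471)·(195/512) = -4731/16

-4731/16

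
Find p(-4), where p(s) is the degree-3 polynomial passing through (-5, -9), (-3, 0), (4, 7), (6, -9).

Evaluate each Lagrange basis at s = -4:
L_0(-4) = (-1)·(-8)·(-10)/[(-2)·(-9)·(-11)] = 40/99
L_1(-4) = (1)·(-8)·(-10)/[(2)·(-7)·(-9)] = 40/63
L_2(-4) = (1)·(-1)·(-10)/[(9)·(7)·(-2)] = -5/63
L_3(-4) = (1)·(-1)·(-8)/[(11)·(9)·(2)] = 4/99
Sum: (-9)·(40/99) + 0 + 7·(-5/63) + (-9)·(4/99) = -41/9

-41/9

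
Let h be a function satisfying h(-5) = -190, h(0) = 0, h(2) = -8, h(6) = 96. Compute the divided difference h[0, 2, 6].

5

h[0,2] = (-8 - 0) / (2 - 0) = -4
h[2,6] = (96 - (-8)) / (6 - 2) = 26
h[0,2,6] = (26 - (-4)) / (6 - 0) = 5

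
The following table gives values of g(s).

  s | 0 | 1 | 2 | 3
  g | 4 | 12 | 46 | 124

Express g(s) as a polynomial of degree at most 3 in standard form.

Build the Lagrange basis polynomials:
L_0(s) = (s - 1)(s - 2)(s - 3) / [-6] = -(1/6)s^3 + s^2 - (11/6)s + 1
L_1(s) = s(s - 2)(s - 3) / [2] = (1/2)s^3 - (5/2)s^2 + 3s
L_2(s) = s(s - 1)(s - 3) / [-2] = -(1/2)s^3 + 2s^2 - (3/2)s
L_3(s) = s(s - 1)(s - 2) / [6] = (1/6)s^3 - (1/2)s^2 + (1/3)s
g(s) = 4·L_0 + 12·L_1 + 46·L_2 + 124·L_3
  4·L_0(s) = -(2/3)s^3 + 4s^2 - (22/3)s + 4
  12·L_1(s) = 6s^3 - 30s^2 + 36s
  46·L_2(s) = -23s^3 + 92s^2 - 69s
  124·L_3(s) = (62/3)s^3 - 62s^2 + (124/3)s
Adding term by term: 3s^3 + 4s^2 + s + 4

g(s) = 3s^3 + 4s^2 + s + 4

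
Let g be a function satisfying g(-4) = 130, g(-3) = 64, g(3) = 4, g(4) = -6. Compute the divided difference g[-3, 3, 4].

g[-3,3] = (4 - 64) / (3 - (-3)) = -10
g[3,4] = (-6 - 4) / (4 - 3) = -10
g[-3,3,4] = (-10 - (-10)) / (4 - (-3)) = 0

0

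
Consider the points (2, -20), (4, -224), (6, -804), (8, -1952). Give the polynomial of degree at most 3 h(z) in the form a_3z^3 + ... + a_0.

Build the Lagrange basis polynomials:
L_0(z) = (z - 4)(z - 6)(z - 8) / [-48] = -(1/48)z^3 + (3/8)z^2 - (13/6)z + 4
L_1(z) = (z - 2)(z - 6)(z - 8) / [16] = (1/16)z^3 - z^2 + (19/4)z - 6
L_2(z) = (z - 2)(z - 4)(z - 8) / [-16] = -(1/16)z^3 + (7/8)z^2 - (7/2)z + 4
L_3(z) = (z - 2)(z - 4)(z - 6) / [48] = (1/48)z^3 - (1/4)z^2 + (11/12)z - 1
h(z) = (-20)·L_0 + (-224)·L_1 + (-804)·L_2 + (-1952)·L_3
  (-20)·L_0(z) = (5/12)z^3 - (15/2)z^2 + (130/3)z - 80
  (-224)·L_1(z) = -14z^3 + 224z^2 - 1064z + 1344
  (-804)·L_2(z) = (201/4)z^3 - (1407/2)z^2 + 2814z - 3216
  (-1952)·L_3(z) = -(122/3)z^3 + 488z^2 - (5368/3)z + 1952
Adding term by term: -4z^3 + z^2 + 4z

h(z) = -4z^3 + z^2 + 4z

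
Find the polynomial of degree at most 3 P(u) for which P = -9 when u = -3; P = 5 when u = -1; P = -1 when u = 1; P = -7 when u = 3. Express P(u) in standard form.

P(u) = (5/12)u^3 - (5/4)u^2 - (41/12)u + 13/4

L_0(u) = (u + 1)(u - 1)(u - 3) / [-48] = -(1/48)u^3 + (1/16)u^2 + (1/48)u - 1/16
L_1(u) = (u + 3)(u - 1)(u - 3) / [16] = (1/16)u^3 - (1/16)u^2 - (9/16)u + 9/16
L_2(u) = (u + 3)(u + 1)(u - 3) / [-16] = -(1/16)u^3 - (1/16)u^2 + (9/16)u + 9/16
L_3(u) = (u + 3)(u + 1)(u - 1) / [48] = (1/48)u^3 + (1/16)u^2 - (1/48)u - 1/16
P(u) = (-9)·L_0 + 5·L_1 + (-1)·L_2 + (-7)·L_3
  (-9)·L_0(u) = (3/16)u^3 - (9/16)u^2 - (3/16)u + 9/16
  5·L_1(u) = (5/16)u^3 - (5/16)u^2 - (45/16)u + 45/16
  (-1)·L_2(u) = (1/16)u^3 + (1/16)u^2 - (9/16)u - 9/16
  (-7)·L_3(u) = -(7/48)u^3 - (7/16)u^2 + (7/48)u + 7/16
Adding term by term: (5/12)u^3 - (5/4)u^2 - (41/12)u + 13/4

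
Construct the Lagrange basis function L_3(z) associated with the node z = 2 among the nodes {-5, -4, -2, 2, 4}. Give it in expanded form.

L_3(z) = (z + 5)(z + 4)(z + 2)(z - 4) / [(7)·(6)·(4)·(-2)]
       = (z^4 + 7z^3 - 6z^2 - 112z - 160) / (-336)

L_3(z) = -(1/336)z^4 - (1/48)z^3 + (1/56)z^2 + (1/3)z + 10/21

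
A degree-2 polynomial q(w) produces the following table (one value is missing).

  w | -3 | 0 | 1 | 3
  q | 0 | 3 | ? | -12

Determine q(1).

0

The 3 known values determine q uniquely (degree ≤ 2).
Evaluate each Lagrange basis at w = 1:
L_0(1) = (1)·(-2)/[(-3)·(-6)] = -1/9
L_1(1) = (4)·(-2)/[(3)·(-3)] = 8/9
L_2(1) = (4)·(1)/[(6)·(3)] = 2/9
Sum: 0 + 3·(8/9) + (-12)·(2/9) = 0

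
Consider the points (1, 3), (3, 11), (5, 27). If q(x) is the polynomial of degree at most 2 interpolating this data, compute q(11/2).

L_0(11/2) = (5/2)·(1/2)/[(-2)·(-4)] = 5/32
L_1(11/2) = (9/2)·(1/2)/[(2)·(-2)] = -9/16
L_2(11/2) = (9/2)·(5/2)/[(4)·(2)] = 45/32
Sum: 3·(5/32) + 11·(-9/16) + 27·(45/32) = 129/4

129/4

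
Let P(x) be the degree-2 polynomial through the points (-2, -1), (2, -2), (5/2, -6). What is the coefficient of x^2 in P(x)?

The leading coefficient equals the top divided difference P[-2,2,5/2].
P[-2,2] = (-2 - (-1)) / (2 - (-2)) = -1/4
P[2,5/2] = (-6 - (-2)) / (5/2 - 2) = -8
P[-2,2,5/2] = (-8 - (-1/4)) / (5/2 - (-2)) = -31/18

-31/18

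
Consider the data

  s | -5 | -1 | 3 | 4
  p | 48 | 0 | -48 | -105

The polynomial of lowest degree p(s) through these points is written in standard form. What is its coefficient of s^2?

-3

Build the Lagrange basis polynomials:
L_0(s) = (s + 1)(s - 3)(s - 4) / [-288] = -(1/288)s^3 + (1/48)s^2 - (5/288)s - 1/24
L_1(s) = (s + 5)(s - 3)(s - 4) / [80] = (1/80)s^3 - (1/40)s^2 - (23/80)s + 3/4
L_2(s) = (s + 5)(s + 1)(s - 4) / [-32] = -(1/32)s^3 - (1/16)s^2 + (19/32)s + 5/8
L_3(s) = (s + 5)(s + 1)(s - 3) / [45] = (1/45)s^3 + (1/15)s^2 - (13/45)s - 1/3
p(s) = 48·L_0 + 0·L_1 + (-48)·L_2 + (-105)·L_3
Only the coefficient of s^2 is needed; take it from each L_i and combine:
48·(1/48) + 0·(-1/40) + (-48)·(-1/16) + (-105)·(1/15) = -3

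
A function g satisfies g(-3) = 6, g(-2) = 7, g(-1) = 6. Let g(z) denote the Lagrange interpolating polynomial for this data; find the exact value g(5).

-42

L_0(5) = (7)·(6)/[(-1)·(-2)] = 21
L_1(5) = (8)·(6)/[(1)·(-1)] = -48
L_2(5) = (8)·(7)/[(2)·(1)] = 28
Sum: 6·(21) + 7·(-48) + 6·(28) = -42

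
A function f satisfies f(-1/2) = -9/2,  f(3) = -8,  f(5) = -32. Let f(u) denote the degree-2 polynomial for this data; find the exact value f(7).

-72

L_0(7) = (4)·(2)/[(-7/2)·(-11/2)] = 32/77
L_1(7) = (15/2)·(2)/[(7/2)·(-2)] = -15/7
L_2(7) = (15/2)·(4)/[(11/2)·(2)] = 30/11
Sum: (-9/2)·(32/77) + (-8)·(-15/7) + (-32)·(30/11) = -72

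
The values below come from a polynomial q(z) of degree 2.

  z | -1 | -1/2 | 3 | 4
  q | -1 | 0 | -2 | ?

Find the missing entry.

-153/28

The 3 known values determine q uniquely (degree ≤ 2).
L_0(4) = (9/2)·(1)/[(-1/2)·(-4)] = 9/4
L_1(4) = (5)·(1)/[(1/2)·(-7/2)] = -20/7
L_2(4) = (5)·(9/2)/[(4)·(7/2)] = 45/28
Sum: (-1)·(9/4) + 0 + (-2)·(45/28) = -153/28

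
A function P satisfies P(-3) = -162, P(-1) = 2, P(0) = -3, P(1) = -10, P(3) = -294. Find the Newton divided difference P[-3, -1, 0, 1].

P[-3,-1] = (2 - (-162)) / (-1 - (-3)) = 82
P[-1,0] = (-3 - 2) / (0 - (-1)) = -5
P[0,1] = (-10 - (-3)) / (1 - 0) = -7
P[-3,-1,0] = (-5 - 82) / (0 - (-3)) = -29
P[-1,0,1] = (-7 - (-5)) / (1 - (-1)) = -1
P[-3,-1,0,1] = (-1 - (-29)) / (1 - (-3)) = 7

7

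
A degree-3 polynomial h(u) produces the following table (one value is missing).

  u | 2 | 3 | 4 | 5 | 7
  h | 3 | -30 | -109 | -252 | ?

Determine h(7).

-802

The 4 known values determine h uniquely (degree ≤ 3).
Evaluate each Lagrange basis at u = 7:
L_0(7) = (4)·(3)·(2)/[(-1)·(-2)·(-3)] = -4
L_1(7) = (5)·(3)·(2)/[(1)·(-1)·(-2)] = 15
L_2(7) = (5)·(4)·(2)/[(2)·(1)·(-1)] = -20
L_3(7) = (5)·(4)·(3)/[(3)·(2)·(1)] = 10
Sum: 3·(-4) + (-30)·(15) + (-109)·(-20) + (-252)·(10) = -802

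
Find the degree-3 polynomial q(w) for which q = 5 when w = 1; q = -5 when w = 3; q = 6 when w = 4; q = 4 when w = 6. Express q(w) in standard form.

q(w) = -(28/15)w^3 + (304/15)w^2 - (309/5)w + 242/5

Build the Lagrange basis polynomials:
L_0(w) = (w - 3)(w - 4)(w - 6) / [-30] = -(1/30)w^3 + (13/30)w^2 - (9/5)w + 12/5
L_1(w) = (w - 1)(w - 4)(w - 6) / [6] = (1/6)w^3 - (11/6)w^2 + (17/3)w - 4
L_2(w) = (w - 1)(w - 3)(w - 6) / [-6] = -(1/6)w^3 + (5/3)w^2 - (9/2)w + 3
L_3(w) = (w - 1)(w - 3)(w - 4) / [30] = (1/30)w^3 - (4/15)w^2 + (19/30)w - 2/5
q(w) = 5·L_0 + (-5)·L_1 + 6·L_2 + 4·L_3
  5·L_0(w) = -(1/6)w^3 + (13/6)w^2 - 9w + 12
  (-5)·L_1(w) = -(5/6)w^3 + (55/6)w^2 - (85/3)w + 20
  6·L_2(w) = -w^3 + 10w^2 - 27w + 18
  4·L_3(w) = (2/15)w^3 - (16/15)w^2 + (38/15)w - 8/5
Adding term by term: -(28/15)w^3 + (304/15)w^2 - (309/5)w + 242/5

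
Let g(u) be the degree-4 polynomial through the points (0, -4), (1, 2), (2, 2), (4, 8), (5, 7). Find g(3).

Evaluate each Lagrange basis at u = 3:
L_0(3) = (2)·(1)·(-1)·(-2)/[(-1)·(-2)·(-4)·(-5)] = 1/10
L_1(3) = (3)·(1)·(-1)·(-2)/[(1)·(-1)·(-3)·(-4)] = -1/2
L_2(3) = (3)·(2)·(-1)·(-2)/[(2)·(1)·(-2)·(-3)] = 1
L_3(3) = (3)·(2)·(1)·(-2)/[(4)·(3)·(2)·(-1)] = 1/2
L_4(3) = (3)·(2)·(1)·(-1)/[(5)·(4)·(3)·(1)] = -1/10
Sum: (-4)·(1/10) + 2·(-1/2) + 2·(1) + 8·(1/2) + 7·(-1/10) = 39/10

39/10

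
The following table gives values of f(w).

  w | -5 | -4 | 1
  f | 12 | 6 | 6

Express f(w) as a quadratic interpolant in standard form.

Newton's divided differences:
f[-5,-4] = (6 - 12) / (-4 - (-5)) = -6
f[-4,1] = (6 - 6) / (1 - (-4)) = 0
f[-5,-4,1] = (0 - (-6)) / (1 - (-5)) = 1
f(w) = 12 + (-6)·(w + 5) + 1·(w + 5)(w + 4)
Expanding: f(w) = w^2 + 3w + 2

f(w) = w^2 + 3w + 2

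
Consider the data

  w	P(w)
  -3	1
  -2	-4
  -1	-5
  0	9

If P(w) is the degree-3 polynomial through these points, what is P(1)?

L_0(1) = (3)·(2)·(1)/[(-1)·(-2)·(-3)] = -1
L_1(1) = (4)·(2)·(1)/[(1)·(-1)·(-2)] = 4
L_2(1) = (4)·(3)·(1)/[(2)·(1)·(-1)] = -6
L_3(1) = (4)·(3)·(2)/[(3)·(2)·(1)] = 4
Sum: 1·(-1) + (-4)·(4) + (-5)·(-6) + 9·(4) = 49

49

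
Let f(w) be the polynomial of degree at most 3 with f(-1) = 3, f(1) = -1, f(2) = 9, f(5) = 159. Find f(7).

L_0(7) = (6)·(5)·(2)/[(-2)·(-3)·(-6)] = -5/3
L_1(7) = (8)·(5)·(2)/[(2)·(-1)·(-4)] = 10
L_2(7) = (8)·(6)·(2)/[(3)·(1)·(-3)] = -32/3
L_3(7) = (8)·(6)·(5)/[(6)·(4)·(3)] = 10/3
Sum: 3·(-5/3) + (-1)·(10) + 9·(-32/3) + 159·(10/3) = 419

419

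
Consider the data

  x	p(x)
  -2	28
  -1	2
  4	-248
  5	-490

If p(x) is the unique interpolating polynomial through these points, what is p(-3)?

102

L_0(-3) = (-2)·(-7)·(-8)/[(-1)·(-6)·(-7)] = 8/3
L_1(-3) = (-1)·(-7)·(-8)/[(1)·(-5)·(-6)] = -28/15
L_2(-3) = (-1)·(-2)·(-8)/[(6)·(5)·(-1)] = 8/15
L_3(-3) = (-1)·(-2)·(-7)/[(7)·(6)·(1)] = -1/3
Sum: 28·(8/3) + 2·(-28/15) + (-248)·(8/15) + (-490)·(-1/3) = 102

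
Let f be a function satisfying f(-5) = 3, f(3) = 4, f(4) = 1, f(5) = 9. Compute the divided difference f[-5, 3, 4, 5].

f[-5,3] = (4 - 3) / (3 - (-5)) = 1/8
f[3,4] = (1 - 4) / (4 - 3) = -3
f[4,5] = (9 - 1) / (5 - 4) = 8
f[-5,3,4] = (-3 - 1/8) / (4 - (-5)) = -25/72
f[3,4,5] = (8 - (-3)) / (5 - 3) = 11/2
f[-5,3,4,5] = (11/2 - (-25/72)) / (5 - (-5)) = 421/720

421/720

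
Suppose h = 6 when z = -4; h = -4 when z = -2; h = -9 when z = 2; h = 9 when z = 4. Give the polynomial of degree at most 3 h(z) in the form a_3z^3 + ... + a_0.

Build the Lagrange basis polynomials:
L_0(z) = (z + 2)(z - 2)(z - 4) / [-96] = -(1/96)z^3 + (1/24)z^2 + (1/24)z - 1/6
L_1(z) = (z + 4)(z - 2)(z - 4) / [48] = (1/48)z^3 - (1/24)z^2 - (1/3)z + 2/3
L_2(z) = (z + 4)(z + 2)(z - 4) / [-48] = -(1/48)z^3 - (1/24)z^2 + (1/3)z + 2/3
L_3(z) = (z + 4)(z + 2)(z - 2) / [96] = (1/96)z^3 + (1/24)z^2 - (1/24)z - 1/6
h(z) = 6·L_0 + (-4)·L_1 + (-9)·L_2 + 9·L_3
  6·L_0(z) = -(1/16)z^3 + (1/4)z^2 + (1/4)z - 1
  (-4)·L_1(z) = -(1/12)z^3 + (1/6)z^2 + (4/3)z - 8/3
  (-9)·L_2(z) = (3/16)z^3 + (3/8)z^2 - 3z - 6
  9·L_3(z) = (3/32)z^3 + (3/8)z^2 - (3/8)z - 3/2
Adding term by term: (13/96)z^3 + (7/6)z^2 - (43/24)z - 67/6

h(z) = (13/96)z^3 + (7/6)z^2 - (43/24)z - 67/6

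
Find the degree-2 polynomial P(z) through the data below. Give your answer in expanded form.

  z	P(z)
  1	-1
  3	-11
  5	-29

P(z) = -z^2 - z + 1

L_0(z) = (z - 3)(z - 5) / [8] = (1/8)z^2 - z + 15/8
L_1(z) = (z - 1)(z - 5) / [-4] = -(1/4)z^2 + (3/2)z - 5/4
L_2(z) = (z - 1)(z - 3) / [8] = (1/8)z^2 - (1/2)z + 3/8
P(z) = (-1)·L_0 + (-11)·L_1 + (-29)·L_2
  (-1)·L_0(z) = -(1/8)z^2 + z - 15/8
  (-11)·L_1(z) = (11/4)z^2 - (33/2)z + 55/4
  (-29)·L_2(z) = -(29/8)z^2 + (29/2)z - 87/8
Adding term by term: -z^2 - z + 1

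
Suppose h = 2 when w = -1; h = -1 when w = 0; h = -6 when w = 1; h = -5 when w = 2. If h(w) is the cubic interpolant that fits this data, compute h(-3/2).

Evaluate each Lagrange basis at w = -3/2:
L_0(-3/2) = (-3/2)·(-5/2)·(-7/2)/[(-1)·(-2)·(-3)] = 35/16
L_1(-3/2) = (-1/2)·(-5/2)·(-7/2)/[(1)·(-1)·(-2)] = -35/16
L_2(-3/2) = (-1/2)·(-3/2)·(-7/2)/[(2)·(1)·(-1)] = 21/16
L_3(-3/2) = (-1/2)·(-3/2)·(-5/2)/[(3)·(2)·(1)] = -5/16
Sum: 2·(35/16) + (-1)·(-35/16) + (-6)·(21/16) + (-5)·(-5/16) = 1/4

1/4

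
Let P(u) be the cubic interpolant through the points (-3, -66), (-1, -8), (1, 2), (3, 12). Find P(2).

L_0(2) = (3)·(1)·(-1)/[(-2)·(-4)·(-6)] = 1/16
L_1(2) = (5)·(1)·(-1)/[(2)·(-2)·(-4)] = -5/16
L_2(2) = (5)·(3)·(-1)/[(4)·(2)·(-2)] = 15/16
L_3(2) = (5)·(3)·(1)/[(6)·(4)·(2)] = 5/16
Sum: (-66)·(1/16) + (-8)·(-5/16) + 2·(15/16) + 12·(5/16) = 4

4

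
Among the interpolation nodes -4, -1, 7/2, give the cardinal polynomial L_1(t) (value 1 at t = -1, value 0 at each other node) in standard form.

L_1(t) = -(2/27)t^2 - (1/27)t + 28/27

L_1(t) = (t + 4)(t - 7/2) / [(3)·(-9/2)]
       = (t^2 + (1/2)t - 14) / (-27/2)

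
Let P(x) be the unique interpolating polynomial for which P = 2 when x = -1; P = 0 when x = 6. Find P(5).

L_0(5) = (-1)/[(-7)] = 1/7
L_1(5) = (6)/[(7)] = 6/7
Sum: 2·(1/7) + 0 = 2/7

2/7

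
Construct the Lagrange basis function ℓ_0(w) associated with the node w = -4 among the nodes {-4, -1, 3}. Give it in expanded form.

ℓ_0(w) = (1/21)w^2 - (2/21)w - 1/7

ℓ_0(w) = (w + 1)(w - 3) / [(-3)·(-7)]
       = (w^2 - 2w - 3) / (21)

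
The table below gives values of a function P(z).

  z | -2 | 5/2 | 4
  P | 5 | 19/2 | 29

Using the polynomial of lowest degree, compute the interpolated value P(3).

15

Evaluate each Lagrange basis at z = 3:
L_0(3) = (1/2)·(-1)/[(-9/2)·(-6)] = -1/54
L_1(3) = (5)·(-1)/[(9/2)·(-3/2)] = 20/27
L_2(3) = (5)·(1/2)/[(6)·(3/2)] = 5/18
Sum: 5·(-1/54) + 19/2·(20/27) + 29·(5/18) = 15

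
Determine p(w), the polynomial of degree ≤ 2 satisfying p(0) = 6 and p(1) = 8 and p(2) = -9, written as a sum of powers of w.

p(w) = -(19/2)w^2 + (23/2)w + 6

Build the Lagrange basis polynomials:
L_0(w) = (w - 1)(w - 2) / [2] = (1/2)w^2 - (3/2)w + 1
L_1(w) = w(w - 2) / [-1] = -w^2 + 2w
L_2(w) = w(w - 1) / [2] = (1/2)w^2 - (1/2)w
p(w) = 6·L_0 + 8·L_1 + (-9)·L_2
  6·L_0(w) = 3w^2 - 9w + 6
  8·L_1(w) = -8w^2 + 16w
  (-9)·L_2(w) = -(9/2)w^2 + (9/2)w
Adding term by term: -(19/2)w^2 + (23/2)w + 6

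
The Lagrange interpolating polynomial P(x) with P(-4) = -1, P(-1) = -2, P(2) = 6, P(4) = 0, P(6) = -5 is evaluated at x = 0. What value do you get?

177/70

Evaluate each Lagrange basis at x = 0:
L_0(0) = (1)·(-2)·(-4)·(-6)/[(-3)·(-6)·(-8)·(-10)] = -1/30
L_1(0) = (4)·(-2)·(-4)·(-6)/[(3)·(-3)·(-5)·(-7)] = 64/105
L_2(0) = (4)·(1)·(-4)·(-6)/[(6)·(3)·(-2)·(-4)] = 2/3
L_3(0) = (4)·(1)·(-2)·(-6)/[(8)·(5)·(2)·(-2)] = -3/10
L_4(0) = (4)·(1)·(-2)·(-4)/[(10)·(7)·(4)·(2)] = 2/35
Sum: (-1)·(-1/30) + (-2)·(64/105) + 6·(2/3) + 0 + (-5)·(2/35) = 177/70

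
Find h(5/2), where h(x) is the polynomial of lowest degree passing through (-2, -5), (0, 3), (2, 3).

L_0(5/2) = (5/2)·(1/2)/[(-2)·(-4)] = 5/32
L_1(5/2) = (9/2)·(1/2)/[(2)·(-2)] = -9/16
L_2(5/2) = (9/2)·(5/2)/[(4)·(2)] = 45/32
Sum: (-5)·(5/32) + 3·(-9/16) + 3·(45/32) = 7/4

7/4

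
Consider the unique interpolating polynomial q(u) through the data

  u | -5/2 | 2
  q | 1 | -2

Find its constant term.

Build the Lagrange basis polynomials:
L_0(u) = (u - 2) / [-9/2] = -(2/9)u + 4/9
L_1(u) = (u + 5/2) / [9/2] = (2/9)u + 5/9
q(u) = 1·L_0 + (-2)·L_1
Only the constant term is needed; take it from each L_i and combine:
1·(4/9) + (-2)·(5/9) = -2/3

-2/3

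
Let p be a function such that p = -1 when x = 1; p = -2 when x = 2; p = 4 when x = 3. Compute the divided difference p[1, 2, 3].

p[1,2] = (-2 - (-1)) / (2 - 1) = -1
p[2,3] = (4 - (-2)) / (3 - 2) = 6
p[1,2,3] = (6 - (-1)) / (3 - 1) = 7/2

7/2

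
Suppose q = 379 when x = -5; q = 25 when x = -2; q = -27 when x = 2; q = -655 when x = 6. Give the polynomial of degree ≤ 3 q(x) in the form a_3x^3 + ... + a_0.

q(x) = -3x^3 - x - 1

Build the Lagrange basis polynomials:
L_0(x) = (x + 2)(x - 2)(x - 6) / [-231] = -(1/231)x^3 + (2/77)x^2 + (4/231)x - 8/77
L_1(x) = (x + 5)(x - 2)(x - 6) / [96] = (1/96)x^3 - (1/32)x^2 - (7/24)x + 5/8
L_2(x) = (x + 5)(x + 2)(x - 6) / [-112] = -(1/112)x^3 - (1/112)x^2 + (2/7)x + 15/28
L_3(x) = (x + 5)(x + 2)(x - 2) / [352] = (1/352)x^3 + (5/352)x^2 - (1/88)x - 5/88
q(x) = 379·L_0 + 25·L_1 + (-27)·L_2 + (-655)·L_3
  379·L_0(x) = -(379/231)x^3 + (758/77)x^2 + (1516/231)x - 3032/77
  25·L_1(x) = (25/96)x^3 - (25/32)x^2 - (175/24)x + 125/8
  (-27)·L_2(x) = (27/112)x^3 + (27/112)x^2 - (54/7)x - 405/28
  (-655)·L_3(x) = -(655/352)x^3 - (3275/352)x^2 + (655/88)x + 3275/88
Adding term by term: -3x^3 - x - 1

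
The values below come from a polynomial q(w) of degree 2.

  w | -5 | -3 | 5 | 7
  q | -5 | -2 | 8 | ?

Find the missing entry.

The 3 known values determine q uniquely (degree ≤ 2).
L_0(7) = (10)·(2)/[(-2)·(-10)] = 1
L_1(7) = (12)·(2)/[(2)·(-8)] = -3/2
L_2(7) = (12)·(10)/[(10)·(8)] = 3/2
Sum: (-5)·(1) + (-2)·(-3/2) + 8·(3/2) = 10

10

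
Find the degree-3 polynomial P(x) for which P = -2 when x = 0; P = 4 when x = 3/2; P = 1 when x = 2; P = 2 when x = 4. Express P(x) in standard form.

P(x) = (19/10)x^3 - (233/20)x^2 + (86/5)x - 2

Build the Lagrange basis polynomials:
L_0(x) = (x - 3/2)(x - 2)(x - 4) / [-12] = -(1/12)x^3 + (5/8)x^2 - (17/12)x + 1
L_1(x) = x(x - 2)(x - 4) / [15/8] = (8/15)x^3 - (16/5)x^2 + (64/15)x
L_2(x) = x(x - 3/2)(x - 4) / [-2] = -(1/2)x^3 + (11/4)x^2 - 3x
L_3(x) = x(x - 3/2)(x - 2) / [20] = (1/20)x^3 - (7/40)x^2 + (3/20)x
P(x) = (-2)·L_0 + 4·L_1 + 1·L_2 + 2·L_3
  (-2)·L_0(x) = (1/6)x^3 - (5/4)x^2 + (17/6)x - 2
  4·L_1(x) = (32/15)x^3 - (64/5)x^2 + (256/15)x
  1·L_2(x) = -(1/2)x^3 + (11/4)x^2 - 3x
  2·L_3(x) = (1/10)x^3 - (7/20)x^2 + (3/10)x
Adding term by term: (19/10)x^3 - (233/20)x^2 + (86/5)x - 2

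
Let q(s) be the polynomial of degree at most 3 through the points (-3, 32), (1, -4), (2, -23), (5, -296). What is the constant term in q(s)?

-1

Build the Lagrange basis polynomials:
L_0(s) = (s - 1)(s - 2)(s - 5) / [-160] = -(1/160)s^3 + (1/20)s^2 - (17/160)s + 1/16
L_1(s) = (s + 3)(s - 2)(s - 5) / [16] = (1/16)s^3 - (1/4)s^2 - (11/16)s + 15/8
L_2(s) = (s + 3)(s - 1)(s - 5) / [-15] = -(1/15)s^3 + (1/5)s^2 + (13/15)s - 1
L_3(s) = (s + 3)(s - 1)(s - 2) / [96] = (1/96)s^3 - (7/96)s + 1/16
q(s) = 32·L_0 + (-4)·L_1 + (-23)·L_2 + (-296)·L_3
Only the constant term is needed; take it from each L_i and combine:
32·(1/16) + (-4)·(15/8) + (-23)·(-1) + (-296)·(1/16) = -1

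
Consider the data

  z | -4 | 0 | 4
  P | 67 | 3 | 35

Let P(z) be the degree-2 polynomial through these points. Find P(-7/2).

Evaluate each Lagrange basis at z = -7/2:
L_0(-7/2) = (-7/2)·(-15/2)/[(-4)·(-8)] = 105/128
L_1(-7/2) = (1/2)·(-15/2)/[(4)·(-4)] = 15/64
L_2(-7/2) = (1/2)·(-7/2)/[(8)·(4)] = -7/128
Sum: 67·(105/128) + 3·(15/64) + 35·(-7/128) = 215/4

215/4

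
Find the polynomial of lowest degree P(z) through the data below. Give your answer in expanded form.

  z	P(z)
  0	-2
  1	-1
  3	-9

Build the Lagrange basis polynomials:
L_0(z) = (z - 1)(z - 3) / [3] = (1/3)z^2 - (4/3)z + 1
L_1(z) = z(z - 3) / [-2] = -(1/2)z^2 + (3/2)z
L_2(z) = z(z - 1) / [6] = (1/6)z^2 - (1/6)z
P(z) = (-2)·L_0 + (-1)·L_1 + (-9)·L_2
  (-2)·L_0(z) = -(2/3)z^2 + (8/3)z - 2
  (-1)·L_1(z) = (1/2)z^2 - (3/2)z
  (-9)·L_2(z) = -(3/2)z^2 + (3/2)z
Adding term by term: -(5/3)z^2 + (8/3)z - 2

P(z) = -(5/3)z^2 + (8/3)z - 2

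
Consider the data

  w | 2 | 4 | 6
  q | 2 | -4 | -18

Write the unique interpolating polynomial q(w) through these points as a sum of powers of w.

q(w) = -w^2 + 3w

L_0(w) = (w - 4)(w - 6) / [8] = (1/8)w^2 - (5/4)w + 3
L_1(w) = (w - 2)(w - 6) / [-4] = -(1/4)w^2 + 2w - 3
L_2(w) = (w - 2)(w - 4) / [8] = (1/8)w^2 - (3/4)w + 1
q(w) = 2·L_0 + (-4)·L_1 + (-18)·L_2
  2·L_0(w) = (1/4)w^2 - (5/2)w + 6
  (-4)·L_1(w) = w^2 - 8w + 12
  (-18)·L_2(w) = -(9/4)w^2 + (27/2)w - 18
Adding term by term: -w^2 + 3w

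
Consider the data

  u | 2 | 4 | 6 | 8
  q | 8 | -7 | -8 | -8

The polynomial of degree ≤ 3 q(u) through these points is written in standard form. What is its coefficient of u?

Build the Lagrange basis polynomials:
L_0(u) = (u - 4)(u - 6)(u - 8) / [-48] = -(1/48)u^3 + (3/8)u^2 - (13/6)u + 4
L_1(u) = (u - 2)(u - 6)(u - 8) / [16] = (1/16)u^3 - u^2 + (19/4)u - 6
L_2(u) = (u - 2)(u - 4)(u - 8) / [-16] = -(1/16)u^3 + (7/8)u^2 - (7/2)u + 4
L_3(u) = (u - 2)(u - 4)(u - 6) / [48] = (1/48)u^3 - (1/4)u^2 + (11/12)u - 1
q(u) = 8·L_0 + (-7)·L_1 + (-8)·L_2 + (-8)·L_3
Only the coefficient of u is needed; take it from each L_i and combine:
8·(-13/6) + (-7)·(19/4) + (-8)·(-7/2) + (-8)·(11/12) = -359/12

-359/12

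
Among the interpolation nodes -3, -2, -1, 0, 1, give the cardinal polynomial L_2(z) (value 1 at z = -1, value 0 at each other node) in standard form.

L_2(z) = (z + 3)(z + 2)z(z - 1) / [(2)·(1)·(-1)·(-2)]
       = (z^4 + 4z^3 + z^2 - 6z) / (4)

L_2(z) = (1/4)z^4 + z^3 + (1/4)z^2 - (3/2)z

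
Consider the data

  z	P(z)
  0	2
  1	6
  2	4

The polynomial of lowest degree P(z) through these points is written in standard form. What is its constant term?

L_0(z) = (z - 1)(z - 2) / [2] = (1/2)z^2 - (3/2)z + 1
L_1(z) = z(z - 2) / [-1] = -z^2 + 2z
L_2(z) = z(z - 1) / [2] = (1/2)z^2 - (1/2)z
P(z) = 2·L_0 + 6·L_1 + 4·L_2
Only the constant term is needed; take it from each L_i and combine:
2·(1) + 6·(0) + 4·(0) = 2

2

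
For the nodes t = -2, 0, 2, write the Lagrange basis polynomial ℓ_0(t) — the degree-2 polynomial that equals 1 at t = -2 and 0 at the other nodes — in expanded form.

ℓ_0(t) = t(t - 2) / [(-2)·(-4)]
       = (t^2 - 2t) / (8)

ℓ_0(t) = (1/8)t^2 - (1/4)t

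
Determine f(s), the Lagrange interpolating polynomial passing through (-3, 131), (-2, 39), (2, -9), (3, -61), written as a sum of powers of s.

f(s) = -4s^3 + 4s^2 + 4s - 1

Build the Lagrange basis polynomials:
L_0(s) = (s + 2)(s - 2)(s - 3) / [-30] = -(1/30)s^3 + (1/10)s^2 + (2/15)s - 2/5
L_1(s) = (s + 3)(s - 2)(s - 3) / [20] = (1/20)s^3 - (1/10)s^2 - (9/20)s + 9/10
L_2(s) = (s + 3)(s + 2)(s - 3) / [-20] = -(1/20)s^3 - (1/10)s^2 + (9/20)s + 9/10
L_3(s) = (s + 3)(s + 2)(s - 2) / [30] = (1/30)s^3 + (1/10)s^2 - (2/15)s - 2/5
f(s) = 131·L_0 + 39·L_1 + (-9)·L_2 + (-61)·L_3
  131·L_0(s) = -(131/30)s^3 + (131/10)s^2 + (262/15)s - 262/5
  39·L_1(s) = (39/20)s^3 - (39/10)s^2 - (351/20)s + 351/10
  (-9)·L_2(s) = (9/20)s^3 + (9/10)s^2 - (81/20)s - 81/10
  (-61)·L_3(s) = -(61/30)s^3 - (61/10)s^2 + (122/15)s + 122/5
Adding term by term: -4s^3 + 4s^2 + 4s - 1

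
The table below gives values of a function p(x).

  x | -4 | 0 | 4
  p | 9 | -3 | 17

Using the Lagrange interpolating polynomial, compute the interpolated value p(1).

Evaluate each Lagrange basis at x = 1:
L_0(1) = (1)·(-3)/[(-4)·(-8)] = -3/32
L_1(1) = (5)·(-3)/[(4)·(-4)] = 15/16
L_2(1) = (5)·(1)/[(8)·(4)] = 5/32
Sum: 9·(-3/32) + (-3)·(15/16) + 17·(5/32) = -1

-1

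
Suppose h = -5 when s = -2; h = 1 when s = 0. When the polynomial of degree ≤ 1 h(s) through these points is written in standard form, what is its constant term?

Build the Lagrange basis polynomials:
L_0(s) = s / [-2] = -(1/2)s
L_1(s) = (s + 2) / [2] = (1/2)s + 1
h(s) = (-5)·L_0 + 1·L_1
Only the constant term is needed; take it from each L_i and combine:
(-5)·(0) + 1·(1) = 1

1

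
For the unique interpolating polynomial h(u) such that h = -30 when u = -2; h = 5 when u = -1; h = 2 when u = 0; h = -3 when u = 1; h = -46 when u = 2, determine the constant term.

L_0(u) = (u + 1)u(u - 1)(u - 2) / [24] = (1/24)u^4 - (1/12)u^3 - (1/24)u^2 + (1/12)u
L_1(u) = (u + 2)u(u - 1)(u - 2) / [-6] = -(1/6)u^4 + (1/6)u^3 + (2/3)u^2 - (2/3)u
L_2(u) = (u + 2)(u + 1)(u - 1)(u - 2) / [4] = (1/4)u^4 - (5/4)u^2 + 1
L_3(u) = (u + 2)(u + 1)u(u - 2) / [-6] = -(1/6)u^4 - (1/6)u^3 + (2/3)u^2 + (2/3)u
L_4(u) = (u + 2)(u + 1)u(u - 1) / [24] = (1/24)u^4 + (1/12)u^3 - (1/24)u^2 - (1/12)u
h(u) = (-30)·L_0 + 5·L_1 + 2·L_2 + (-3)·L_3 + (-46)·L_4
Only the constant term is needed; take it from each L_i and combine:
(-30)·(0) + 5·(0) + 2·(1) + (-3)·(0) + (-46)·(0) = 2

2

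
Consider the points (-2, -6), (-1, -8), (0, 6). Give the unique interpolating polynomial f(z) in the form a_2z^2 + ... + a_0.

Build the Lagrange basis polynomials:
L_0(z) = (z + 1)z / [2] = (1/2)z^2 + (1/2)z
L_1(z) = (z + 2)z / [-1] = -z^2 - 2z
L_2(z) = (z + 2)(z + 1) / [2] = (1/2)z^2 + (3/2)z + 1
f(z) = (-6)·L_0 + (-8)·L_1 + 6·L_2
  (-6)·L_0(z) = -3z^2 - 3z
  (-8)·L_1(z) = 8z^2 + 16z
  6·L_2(z) = 3z^2 + 9z + 6
Adding term by term: 8z^2 + 22z + 6

f(z) = 8z^2 + 22z + 6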